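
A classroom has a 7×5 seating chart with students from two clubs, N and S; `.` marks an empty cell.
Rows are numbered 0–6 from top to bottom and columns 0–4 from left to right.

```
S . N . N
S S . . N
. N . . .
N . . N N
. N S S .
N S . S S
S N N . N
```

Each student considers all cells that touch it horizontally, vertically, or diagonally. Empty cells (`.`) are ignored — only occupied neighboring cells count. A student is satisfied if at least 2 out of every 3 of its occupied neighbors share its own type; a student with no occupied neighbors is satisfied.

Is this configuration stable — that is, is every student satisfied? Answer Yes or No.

No

Row 0: (0,0)S 2/2 ok · (0,2)N 0/1 unhappy · (0,4)N 1/1 ok
Row 1: (1,0)S 2/3 ok · (1,1)S 2/4 unhappy · (1,4)N 1/1 ok
Row 2: (2,1)N 1/3 unhappy
Row 3: (3,0)N 2/2 ok · (3,3)N 1/3 unhappy · (3,4)N 1/2 unhappy
Row 4: (4,1)N 2/4 unhappy · (4,2)S 3/5 unhappy · (4,3)S 3/5 unhappy
Row 5: (5,0)N 2/4 unhappy · (5,1)S 2/6 unhappy · (5,3)S 3/5 unhappy · (5,4)S 2/3 ok
Row 6: (6,0)S 1/3 unhappy · (6,1)N 2/4 unhappy · (6,2)N 1/3 unhappy · (6,4)N 0/2 unhappy
For instance (0,2) has only 0/1 same-type neighbors, below 2/3.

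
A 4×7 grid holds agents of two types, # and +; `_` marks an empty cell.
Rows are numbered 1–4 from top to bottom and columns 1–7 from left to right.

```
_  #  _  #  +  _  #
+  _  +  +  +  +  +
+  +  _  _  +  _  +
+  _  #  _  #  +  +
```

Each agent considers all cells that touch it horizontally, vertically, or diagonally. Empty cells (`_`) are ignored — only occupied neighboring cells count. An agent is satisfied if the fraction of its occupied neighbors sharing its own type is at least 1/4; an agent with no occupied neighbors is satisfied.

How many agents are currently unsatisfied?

5

Row 1: (1,2)# 0/2 not · (1,4)# 0/4 not · (1,5)+ 3/4 satisfied · (1,7)# 0/2 not
Row 2: (2,1)+ 2/3 satisfied · (2,3)+ 2/4 satisfied · (2,4)+ 4/5 satisfied · (2,5)+ 4/5 satisfied · (2,6)+ 5/6 satisfied · (2,7)+ 2/3 satisfied
Row 3: (3,1)+ 3/3 satisfied · (3,2)+ 4/5 satisfied · (3,5)+ 4/5 satisfied · (3,7)+ 4/4 satisfied
Row 4: (4,1)+ 2/2 satisfied · (4,3)# 0/1 not · (4,5)# 0/2 not · (4,6)+ 3/4 satisfied · (4,7)+ 2/2 satisfied
Unsatisfied: (1,2), (1,4), (1,7), (4,3), (4,5) — 5 in total.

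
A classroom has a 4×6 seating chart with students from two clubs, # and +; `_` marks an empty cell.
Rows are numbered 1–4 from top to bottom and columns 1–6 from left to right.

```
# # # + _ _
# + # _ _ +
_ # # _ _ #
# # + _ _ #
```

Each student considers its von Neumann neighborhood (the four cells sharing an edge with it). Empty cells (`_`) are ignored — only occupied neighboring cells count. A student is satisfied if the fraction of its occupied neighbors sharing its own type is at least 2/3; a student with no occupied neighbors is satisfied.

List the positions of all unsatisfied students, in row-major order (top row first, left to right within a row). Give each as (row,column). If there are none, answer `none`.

(1,4), (2,1), (2,2), (2,6), (3,6), (4,3)

Row 1: (1,1)# 2/2 ✓ · (1,2)# 2/3 ✓ · (1,3)# 2/3 ✓ · (1,4)+ 0/1 ✗
Row 2: (2,1)# 1/2 ✗ · (2,2)+ 0/4 ✗ · (2,3)# 2/3 ✓ · (2,6)+ 0/1 ✗
Row 3: (3,2)# 2/3 ✓ · (3,3)# 2/3 ✓ · (3,6)# 1/2 ✗
Row 4: (4,1)# 1/1 ✓ · (4,2)# 2/3 ✓ · (4,3)+ 0/2 ✗ · (4,6)# 1/1 ✓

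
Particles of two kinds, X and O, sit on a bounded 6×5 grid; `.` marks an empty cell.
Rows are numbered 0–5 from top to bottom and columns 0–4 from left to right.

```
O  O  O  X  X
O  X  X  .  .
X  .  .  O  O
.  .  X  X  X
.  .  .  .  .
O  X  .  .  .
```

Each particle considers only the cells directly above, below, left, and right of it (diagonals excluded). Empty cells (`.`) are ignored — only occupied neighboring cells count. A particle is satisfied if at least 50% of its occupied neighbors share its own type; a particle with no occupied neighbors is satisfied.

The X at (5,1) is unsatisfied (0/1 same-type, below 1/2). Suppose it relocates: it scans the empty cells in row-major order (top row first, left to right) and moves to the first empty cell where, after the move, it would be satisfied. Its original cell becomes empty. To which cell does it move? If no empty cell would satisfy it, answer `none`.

(1,3)

Vacating (5,1). Empty cells in order:
  (1,3): 2/3 same-type → satisfied — stop here.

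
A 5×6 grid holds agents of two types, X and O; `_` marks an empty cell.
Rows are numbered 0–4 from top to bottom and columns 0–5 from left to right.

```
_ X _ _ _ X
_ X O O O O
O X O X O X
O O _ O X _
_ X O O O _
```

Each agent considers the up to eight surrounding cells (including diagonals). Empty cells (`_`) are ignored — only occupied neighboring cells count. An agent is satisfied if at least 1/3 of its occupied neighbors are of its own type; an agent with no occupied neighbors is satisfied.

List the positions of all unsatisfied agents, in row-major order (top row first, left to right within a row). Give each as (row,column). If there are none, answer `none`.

(0,5), (2,1), (2,3), (2,5), (4,1)

(0,1)X 1/2 satisfied
(0,5)X 0/2 not
(1,1)X 2/5 satisfied
(1,2)O 2/6 satisfied
(1,3)O 4/5 satisfied
(1,4)O 3/6 satisfied
(1,5)O 2/4 satisfied
(2,0)O 2/4 satisfied
(2,1)X 1/6 not
(2,2)O 4/7 satisfied
(2,3)X 1/7 not
(2,4)O 4/7 satisfied
(2,5)X 1/4 not
(3,0)O 2/4 satisfied
(3,1)O 4/6 satisfied
(3,3)O 5/7 satisfied
(3,4)X 2/6 satisfied
(4,1)X 0/3 not
(4,2)O 3/4 satisfied
(4,3)O 3/4 satisfied
(4,4)O 2/3 satisfied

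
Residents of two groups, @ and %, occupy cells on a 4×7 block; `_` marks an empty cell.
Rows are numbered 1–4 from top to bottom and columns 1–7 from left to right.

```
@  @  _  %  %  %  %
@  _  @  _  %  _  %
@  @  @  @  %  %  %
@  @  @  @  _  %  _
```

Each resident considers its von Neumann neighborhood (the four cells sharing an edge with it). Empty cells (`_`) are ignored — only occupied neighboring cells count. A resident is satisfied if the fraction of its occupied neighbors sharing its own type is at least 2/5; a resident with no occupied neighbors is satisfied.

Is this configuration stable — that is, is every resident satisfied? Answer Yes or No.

Yes

Row 1: (1,1)@ 2/2 ok · (1,2)@ 1/1 ok · (1,4)% 1/1 ok · (1,5)% 3/3 ok · (1,6)% 2/2 ok · (1,7)% 2/2 ok
Row 2: (2,1)@ 2/2 ok · (2,3)@ 1/1 ok · (2,5)% 2/2 ok · (2,7)% 2/2 ok
Row 3: (3,1)@ 3/3 ok · (3,2)@ 3/3 ok · (3,3)@ 4/4 ok · (3,4)@ 2/3 ok · (3,5)% 2/3 ok · (3,6)% 3/3 ok · (3,7)% 2/2 ok
Row 4: (4,1)@ 2/2 ok · (4,2)@ 3/3 ok · (4,3)@ 3/3 ok · (4,4)@ 2/2 ok · (4,6)% 1/1 ok
All meet the threshold, so the configuration is stable.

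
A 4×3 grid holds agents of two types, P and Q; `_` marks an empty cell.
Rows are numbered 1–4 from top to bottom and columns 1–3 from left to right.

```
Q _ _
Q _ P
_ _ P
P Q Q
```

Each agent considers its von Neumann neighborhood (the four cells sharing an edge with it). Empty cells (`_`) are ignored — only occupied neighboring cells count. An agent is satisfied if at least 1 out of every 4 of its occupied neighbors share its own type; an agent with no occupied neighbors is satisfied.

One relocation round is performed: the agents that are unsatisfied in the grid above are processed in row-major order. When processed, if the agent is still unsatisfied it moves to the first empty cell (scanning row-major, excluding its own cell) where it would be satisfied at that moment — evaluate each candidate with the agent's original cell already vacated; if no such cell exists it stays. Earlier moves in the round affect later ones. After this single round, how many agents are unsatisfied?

0

Initially unsatisfied (in order): (4,1).
  (4,1) → (1,3).
Resulting grid:
Q _ P
Q _ P
_ _ P
_ Q Q
All satisfied now.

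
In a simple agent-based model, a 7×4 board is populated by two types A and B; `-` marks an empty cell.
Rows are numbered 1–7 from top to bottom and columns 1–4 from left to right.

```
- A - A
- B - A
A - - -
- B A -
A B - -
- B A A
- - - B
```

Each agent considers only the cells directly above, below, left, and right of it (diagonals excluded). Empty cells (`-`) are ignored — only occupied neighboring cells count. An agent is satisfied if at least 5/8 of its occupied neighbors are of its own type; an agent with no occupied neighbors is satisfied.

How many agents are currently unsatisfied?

Row 1: (1,2)A 0/1 not · (1,4)A 1/1 satisfied
Row 2: (2,2)B 0/1 not · (2,4)A 1/1 satisfied
Row 3: (3,1)A 0/0 satisfied
Row 4: (4,2)B 1/2 not · (4,3)A 0/1 not
Row 5: (5,1)A 0/1 not · (5,2)B 2/3 satisfied
Row 6: (6,2)B 1/2 not · (6,3)A 1/2 not · (6,4)A 1/2 not
Row 7: (7,4)B 0/1 not
Unsatisfied: (1,2), (2,2), (4,2), (4,3), (5,1), (6,2), (6,3), (6,4), (7,4) — 9 in total.

9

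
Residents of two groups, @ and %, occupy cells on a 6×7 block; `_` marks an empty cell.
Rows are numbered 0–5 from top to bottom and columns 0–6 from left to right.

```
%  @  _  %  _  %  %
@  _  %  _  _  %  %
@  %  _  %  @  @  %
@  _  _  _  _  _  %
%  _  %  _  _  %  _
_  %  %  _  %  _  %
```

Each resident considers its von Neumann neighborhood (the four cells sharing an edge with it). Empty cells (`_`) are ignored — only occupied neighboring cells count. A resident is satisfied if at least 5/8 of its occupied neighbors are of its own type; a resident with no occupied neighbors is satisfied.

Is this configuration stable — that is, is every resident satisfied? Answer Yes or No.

(0,0)% 0/2 not
(0,1)@ 0/1 not
(0,3)% 0/0 satisfied
(0,5)% 2/2 satisfied
(0,6)% 2/2 satisfied
(1,0)@ 1/2 not
(1,2)% 0/0 satisfied
(1,5)% 2/3 satisfied
(1,6)% 3/3 satisfied
(2,0)@ 2/3 satisfied
(2,1)% 0/1 not
(2,3)% 0/1 not
(2,4)@ 1/2 not
(2,5)@ 1/3 not
(2,6)% 2/3 satisfied
(3,0)@ 1/2 not
(3,6)% 1/1 satisfied
(4,0)% 0/1 not
(4,2)% 1/1 satisfied
(4,5)% 0/0 satisfied
(5,1)% 1/1 satisfied
(5,2)% 2/2 satisfied
(5,4)% 0/0 satisfied
(5,6)% 0/0 satisfied
For instance (0,0) has only 0/2 same-type neighbors, below 5/8.

No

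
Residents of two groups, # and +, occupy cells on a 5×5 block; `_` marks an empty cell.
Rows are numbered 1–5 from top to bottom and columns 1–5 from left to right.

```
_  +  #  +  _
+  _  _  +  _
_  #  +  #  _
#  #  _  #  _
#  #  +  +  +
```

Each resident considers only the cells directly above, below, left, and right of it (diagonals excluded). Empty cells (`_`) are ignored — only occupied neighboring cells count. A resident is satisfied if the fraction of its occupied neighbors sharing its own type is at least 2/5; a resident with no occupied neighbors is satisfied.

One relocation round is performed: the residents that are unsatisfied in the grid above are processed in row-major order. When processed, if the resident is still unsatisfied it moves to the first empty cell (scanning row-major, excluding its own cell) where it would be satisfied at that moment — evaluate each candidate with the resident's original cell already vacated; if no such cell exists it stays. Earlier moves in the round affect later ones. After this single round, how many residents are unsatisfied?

1

Initially unsatisfied (in order): (1,2), (1,3), (3,3), (3,4).
  (1,2) → (1,1).
  (1,3) → (2,2).
  (3,3) → (1,2).
  (3,4): now satisfied by earlier moves; stays.
Resulting grid:
+ + _ + _
+ # _ + _
_ # _ # _
# # _ # _
# # + + +
Unsatisfied now: (2,2).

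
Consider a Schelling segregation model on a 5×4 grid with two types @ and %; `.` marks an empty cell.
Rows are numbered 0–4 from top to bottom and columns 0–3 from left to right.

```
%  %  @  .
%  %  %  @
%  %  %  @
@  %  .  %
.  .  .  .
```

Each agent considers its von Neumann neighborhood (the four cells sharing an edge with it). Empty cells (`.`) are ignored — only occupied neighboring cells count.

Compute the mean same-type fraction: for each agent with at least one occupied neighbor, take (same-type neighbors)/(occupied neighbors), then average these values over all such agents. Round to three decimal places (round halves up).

Row 0: (0,0)% 2/2 · (0,1)% 2/3 · (0,2)@ 0/2
Row 1: (1,0)% 3/3 · (1,1)% 4/4 · (1,2)% 2/4 · (1,3)@ 1/2
Row 2: (2,0)% 2/3 · (2,1)% 4/4 · (2,2)% 2/3 · (2,3)@ 1/3
Row 3: (3,0)@ 0/2 · (3,1)% 1/2 · (3,3)% 0/1
Sum over 14 agents: 2/2 + 2/3 + 0/2 + 3/3 + 4/4 + 2/4 + 1/2 + 2/3 + 4/4 + 2/3 + 1/3 + 0/2 + 1/2 + 0/1 = 47/6; mean = 47/6 ÷ 14 = 47/84 = 0.559523… → 0.560.

0.560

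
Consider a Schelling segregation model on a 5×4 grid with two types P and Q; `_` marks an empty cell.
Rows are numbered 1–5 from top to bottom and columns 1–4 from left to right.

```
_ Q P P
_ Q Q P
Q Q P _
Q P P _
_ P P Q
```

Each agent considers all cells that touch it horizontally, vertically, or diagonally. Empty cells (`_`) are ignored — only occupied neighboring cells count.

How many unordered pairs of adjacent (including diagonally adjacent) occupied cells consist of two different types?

15

Scan each occupied cell's neighbors to the right and below (and the two forward diagonals) so each pair is counted once.
Row 1: Q(1,2)–P(1,3)≠ Q(1,2)–Q(2,2)= Q(1,2)–Q(2,3)= P(1,3)–P(1,4)= P(1,3)–Q(2,3)≠ P(1,3)–P(2,4)= P(1,3)–Q(2,2)≠ P(1,4)–P(2,4)= P(1,4)–Q(2,3)≠  → 4/9 unlike.
Row 2: Q(2,2)–Q(2,3)= Q(2,2)–Q(3,2)= Q(2,2)–P(3,3)≠ Q(2,2)–Q(3,1)= Q(2,3)–P(2,4)≠ Q(2,3)–P(3,3)≠ Q(2,3)–Q(3,2)= P(2,4)–P(3,3)=  → 3/8 unlike.
Row 3: Q(3,1)–Q(3,2)= Q(3,1)–Q(4,1)= Q(3,1)–P(4,2)≠ Q(3,2)–P(3,3)≠ Q(3,2)–P(4,2)≠ Q(3,2)–P(4,3)≠ Q(3,2)–Q(4,1)= P(3,3)–P(4,3)= P(3,3)–P(4,2)=  → 4/9 unlike.
Row 4: Q(4,1)–P(4,2)≠ Q(4,1)–P(5,2)≠ P(4,2)–P(4,3)= P(4,2)–P(5,2)= P(4,2)–P(5,3)= P(4,3)–P(5,3)= P(4,3)–Q(5,4)≠ P(4,3)–P(5,2)=  → 3/8 unlike.
Row 5: P(5,2)–P(5,3)= P(5,3)–Q(5,4)≠  → 1/2 unlike.
Total adjacent occupied pairs: 36; unlike-type pairs: 15.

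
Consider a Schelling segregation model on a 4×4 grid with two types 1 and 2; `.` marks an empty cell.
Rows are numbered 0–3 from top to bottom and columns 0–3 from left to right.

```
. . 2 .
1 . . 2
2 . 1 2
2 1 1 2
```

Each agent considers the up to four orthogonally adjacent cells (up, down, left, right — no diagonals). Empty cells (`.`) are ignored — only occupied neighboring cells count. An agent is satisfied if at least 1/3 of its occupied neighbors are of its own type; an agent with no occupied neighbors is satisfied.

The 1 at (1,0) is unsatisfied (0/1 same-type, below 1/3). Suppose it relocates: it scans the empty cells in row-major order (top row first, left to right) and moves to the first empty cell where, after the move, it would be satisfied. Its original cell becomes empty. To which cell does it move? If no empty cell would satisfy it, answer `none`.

(0,0)

Vacating (1,0). Empty cells in order:
  (0,0): 0/0 same-type → satisfied — stop here.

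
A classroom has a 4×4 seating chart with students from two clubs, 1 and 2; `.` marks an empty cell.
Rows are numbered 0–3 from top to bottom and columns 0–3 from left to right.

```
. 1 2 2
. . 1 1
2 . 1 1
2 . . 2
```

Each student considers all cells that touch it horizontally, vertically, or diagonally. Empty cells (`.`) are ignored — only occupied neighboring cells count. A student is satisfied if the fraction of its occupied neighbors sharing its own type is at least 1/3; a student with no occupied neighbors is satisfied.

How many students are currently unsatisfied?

Row 0: (0,1)1 1/2 ✓ · (0,2)2 1/4 ✗ · (0,3)2 1/3 ✓
Row 1: (1,2)1 4/6 ✓ · (1,3)1 3/5 ✓
Row 2: (2,0)2 1/1 ✓ · (2,2)1 3/4 ✓ · (2,3)1 3/4 ✓
Row 3: (3,0)2 1/1 ✓ · (3,3)2 0/2 ✗
Unsatisfied: (0,2), (3,3) — 2 in total.

2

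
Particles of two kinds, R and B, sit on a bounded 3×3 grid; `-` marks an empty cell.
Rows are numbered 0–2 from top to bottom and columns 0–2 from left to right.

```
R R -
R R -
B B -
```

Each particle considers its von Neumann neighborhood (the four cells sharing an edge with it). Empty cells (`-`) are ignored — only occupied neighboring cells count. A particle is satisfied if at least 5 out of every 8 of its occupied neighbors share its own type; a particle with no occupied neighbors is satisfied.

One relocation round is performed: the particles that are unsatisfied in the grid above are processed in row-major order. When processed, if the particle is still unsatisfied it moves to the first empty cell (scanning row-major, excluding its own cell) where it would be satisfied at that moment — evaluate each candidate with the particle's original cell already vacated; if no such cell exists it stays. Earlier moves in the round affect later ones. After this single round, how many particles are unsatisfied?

Initially unsatisfied (in order): (2,0), (2,1).
  (2,0) → (2,2).
  (2,1): no empty cell satisfies it; stays.
Resulting grid:
R R -
R R -
- B B
Unsatisfied now: (2,1).

1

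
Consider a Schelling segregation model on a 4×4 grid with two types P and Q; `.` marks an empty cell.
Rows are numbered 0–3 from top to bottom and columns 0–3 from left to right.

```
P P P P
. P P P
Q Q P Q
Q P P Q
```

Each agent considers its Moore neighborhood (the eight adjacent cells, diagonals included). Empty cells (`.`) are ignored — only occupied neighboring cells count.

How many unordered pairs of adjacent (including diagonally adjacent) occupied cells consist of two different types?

14

Scan each occupied cell's neighbors to the right and below (and the two forward diagonals) so each pair is counted once.
Row 0: P(0,0)–P(0,1)= P(0,0)–P(1,1)= P(0,1)–P(0,2)= P(0,1)–P(1,1)= P(0,1)–P(1,2)= P(0,2)–P(0,3)= P(0,2)–P(1,2)= P(0,2)–P(1,3)= P(0,2)–P(1,1)= P(0,3)–P(1,3)= P(0,3)–P(1,2)=  → 0/11 unlike.
Row 1: P(1,1)–P(1,2)= P(1,1)–Q(2,1)≠ P(1,1)–P(2,2)= P(1,1)–Q(2,0)≠ P(1,2)–P(1,3)= P(1,2)–P(2,2)= P(1,2)–Q(2,3)≠ P(1,2)–Q(2,1)≠ P(1,3)–Q(2,3)≠ P(1,3)–P(2,2)=  → 5/10 unlike.
Row 2: Q(2,0)–Q(2,1)= Q(2,0)–Q(3,0)= Q(2,0)–P(3,1)≠ Q(2,1)–P(2,2)≠ Q(2,1)–P(3,1)≠ Q(2,1)–P(3,2)≠ Q(2,1)–Q(3,0)= P(2,2)–Q(2,3)≠ P(2,2)–P(3,2)= P(2,2)–Q(3,3)≠ P(2,2)–P(3,1)= Q(2,3)–Q(3,3)= Q(2,3)–P(3,2)≠  → 7/13 unlike.
Row 3: Q(3,0)–P(3,1)≠ P(3,1)–P(3,2)= P(3,2)–Q(3,3)≠  → 2/3 unlike.
Total adjacent occupied pairs: 37; unlike-type pairs: 14.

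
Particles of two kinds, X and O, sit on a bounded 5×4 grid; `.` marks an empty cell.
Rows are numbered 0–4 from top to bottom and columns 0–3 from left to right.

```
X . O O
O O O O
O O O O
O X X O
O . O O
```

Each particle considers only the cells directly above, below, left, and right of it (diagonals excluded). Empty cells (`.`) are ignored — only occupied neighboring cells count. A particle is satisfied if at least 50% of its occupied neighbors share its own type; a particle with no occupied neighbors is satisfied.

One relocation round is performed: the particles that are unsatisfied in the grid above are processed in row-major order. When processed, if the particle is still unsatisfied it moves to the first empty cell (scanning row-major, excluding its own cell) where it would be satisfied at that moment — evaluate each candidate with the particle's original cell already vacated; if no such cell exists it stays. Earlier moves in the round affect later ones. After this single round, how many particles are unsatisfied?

3

Initially unsatisfied (in order): (0,0), (3,1), (3,2).
  (0,0): no empty cell satisfies it; stays.
  (3,1): no empty cell satisfies it; stays.
  (3,2): no empty cell satisfies it; stays.
Resulting grid:
X . O O
O O O O
O O O O
O X X O
O . O O
Unsatisfied now: (0,0), (3,1), (3,2).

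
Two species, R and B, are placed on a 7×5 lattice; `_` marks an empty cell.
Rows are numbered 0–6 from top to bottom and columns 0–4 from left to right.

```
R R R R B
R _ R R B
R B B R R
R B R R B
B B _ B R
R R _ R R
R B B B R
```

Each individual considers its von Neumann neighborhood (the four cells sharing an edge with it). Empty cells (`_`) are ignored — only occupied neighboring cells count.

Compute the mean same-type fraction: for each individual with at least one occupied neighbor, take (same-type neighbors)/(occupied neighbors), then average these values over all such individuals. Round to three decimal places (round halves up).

0.549

Row 0: (0,0)R 2/2 · (0,1)R 2/2 · (0,2)R 3/3 · (0,3)R 2/3 · (0,4)B 1/2
Row 1: (1,0)R 2/2 · (1,2)R 2/3 · (1,3)R 3/4 · (1,4)B 1/3
Row 2: (2,0)R 2/3 · (2,1)B 2/3 · (2,2)B 1/4 · (2,3)R 3/4 · (2,4)R 1/3
Row 3: (3,0)R 1/3 · (3,1)B 2/4 · (3,2)R 1/3 · (3,3)R 2/4 · (3,4)B 0/3
Row 4: (4,0)B 1/3 · (4,1)B 2/3 · (4,3)B 0/3 · (4,4)R 1/3
Row 5: (5,0)R 2/3 · (5,1)R 1/3 · (5,3)R 1/3 · (5,4)R 3/3
Row 6: (6,0)R 1/2 · (6,1)B 1/3 · (6,2)B 2/2 · (6,3)B 1/3 · (6,4)R 1/2
Sum over 32 individuals: 2/2 + 2/2 + 3/3 + 2/3 + 1/2 + 2/2 + 2/3 + 3/4 + 1/3 + 2/3 + 2/3 + 1/4 + 3/4 + 1/3 + 1/3 + 2/4 + 1/3 + 2/4 + 0/3 + 1/3 + 2/3 + 0/3 + 1/3 + 2/3 + 1/3 + 1/3 + 3/3 + 1/2 + 1/3 + 2/2 + 1/3 + 1/2 = 211/12; mean = 211/12 ÷ 32 = 211/384 = 0.549479… → 0.549.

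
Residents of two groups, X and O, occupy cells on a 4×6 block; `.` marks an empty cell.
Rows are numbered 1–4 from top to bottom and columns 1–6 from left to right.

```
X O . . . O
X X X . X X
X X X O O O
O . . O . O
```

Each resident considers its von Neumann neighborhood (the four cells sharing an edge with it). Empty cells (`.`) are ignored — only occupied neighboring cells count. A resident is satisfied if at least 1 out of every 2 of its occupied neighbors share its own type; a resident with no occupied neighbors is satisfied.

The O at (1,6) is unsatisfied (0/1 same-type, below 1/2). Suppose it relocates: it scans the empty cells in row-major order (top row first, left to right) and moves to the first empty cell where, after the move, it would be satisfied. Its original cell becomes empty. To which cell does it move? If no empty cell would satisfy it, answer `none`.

(1,3)

Vacating (1,6). Empty cells in order:
  (1,3): 1/2 same-type → satisfied — stop here.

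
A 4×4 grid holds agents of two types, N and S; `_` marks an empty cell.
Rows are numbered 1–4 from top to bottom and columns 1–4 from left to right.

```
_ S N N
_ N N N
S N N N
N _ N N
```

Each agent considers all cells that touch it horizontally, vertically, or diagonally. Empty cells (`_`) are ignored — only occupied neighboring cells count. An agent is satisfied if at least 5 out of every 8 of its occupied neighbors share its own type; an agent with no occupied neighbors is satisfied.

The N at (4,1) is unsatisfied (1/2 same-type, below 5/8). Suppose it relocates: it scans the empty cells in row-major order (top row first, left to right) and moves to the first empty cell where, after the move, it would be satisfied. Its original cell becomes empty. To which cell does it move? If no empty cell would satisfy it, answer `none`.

(4,2)

Vacating (4,1). Empty cells in order:
  (1,1): 1/2 same-type → still unsatisfied.
  (2,1): 2/4 same-type → still unsatisfied.
  (4,2): 3/4 same-type → satisfied — stop here.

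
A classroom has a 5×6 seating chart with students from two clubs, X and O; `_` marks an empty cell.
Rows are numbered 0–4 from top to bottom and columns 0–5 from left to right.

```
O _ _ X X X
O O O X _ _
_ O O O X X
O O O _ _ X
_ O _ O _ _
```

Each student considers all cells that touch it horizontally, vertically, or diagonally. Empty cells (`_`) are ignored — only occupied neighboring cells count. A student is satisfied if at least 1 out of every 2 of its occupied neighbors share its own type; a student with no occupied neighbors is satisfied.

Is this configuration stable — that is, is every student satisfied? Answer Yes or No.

Row 0: (0,0)O 2/2 satisfied · (0,3)X 2/3 satisfied · (0,4)X 3/3 satisfied · (0,5)X 1/1 satisfied
Row 1: (1,0)O 3/3 satisfied · (1,1)O 5/5 satisfied · (1,2)O 4/6 satisfied · (1,3)X 3/6 satisfied
Row 2: (2,1)O 7/7 satisfied · (2,2)O 6/7 satisfied · (2,3)O 3/5 satisfied · (2,4)X 3/4 satisfied · (2,5)X 2/2 satisfied
Row 3: (3,0)O 3/3 satisfied · (3,1)O 5/5 satisfied · (3,2)O 6/6 satisfied · (3,5)X 2/2 satisfied
Row 4: (4,1)O 3/3 satisfied · (4,3)O 1/1 satisfied
All meet the threshold, so the configuration is stable.

Yes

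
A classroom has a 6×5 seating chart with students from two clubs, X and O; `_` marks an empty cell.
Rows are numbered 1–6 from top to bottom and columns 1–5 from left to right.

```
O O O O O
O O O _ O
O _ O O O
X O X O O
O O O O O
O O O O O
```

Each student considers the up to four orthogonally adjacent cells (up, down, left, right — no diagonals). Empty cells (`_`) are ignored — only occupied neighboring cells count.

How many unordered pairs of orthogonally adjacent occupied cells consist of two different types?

Scan each occupied cell's neighbors to the right and below so each pair is counted once.
Row 1: O(1,1)–O(1,2)= O(1,1)–O(2,1)= O(1,2)–O(1,3)= O(1,2)–O(2,2)= O(1,3)–O(1,4)= O(1,3)–O(2,3)= O(1,4)–O(1,5)= O(1,5)–O(2,5)=  → 0/8 unlike.
Row 2: O(2,1)–O(2,2)= O(2,1)–O(3,1)= O(2,2)–O(2,3)= O(2,3)–O(3,3)= O(2,5)–O(3,5)=  → 0/5 unlike.
Row 3: O(3,1)–X(4,1)≠ O(3,3)–O(3,4)= O(3,3)–X(4,3)≠ O(3,4)–O(3,5)= O(3,4)–O(4,4)= O(3,5)–O(4,5)=  → 2/6 unlike.
Row 4: X(4,1)–O(4,2)≠ X(4,1)–O(5,1)≠ O(4,2)–X(4,3)≠ O(4,2)–O(5,2)= X(4,3)–O(4,4)≠ X(4,3)–O(5,3)≠ O(4,4)–O(4,5)= O(4,4)–O(5,4)= O(4,5)–O(5,5)=  → 5/9 unlike.
Row 5: O(5,1)–O(5,2)= O(5,1)–O(6,1)= O(5,2)–O(5,3)= O(5,2)–O(6,2)= O(5,3)–O(5,4)= O(5,3)–O(6,3)= O(5,4)–O(5,5)= O(5,4)–O(6,4)= O(5,5)–O(6,5)=  → 0/9 unlike.
Row 6: O(6,1)–O(6,2)= O(6,2)–O(6,3)= O(6,3)–O(6,4)= O(6,4)–O(6,5)=  → 0/4 unlike.
Total adjacent occupied pairs: 41; unlike-type pairs: 7.

7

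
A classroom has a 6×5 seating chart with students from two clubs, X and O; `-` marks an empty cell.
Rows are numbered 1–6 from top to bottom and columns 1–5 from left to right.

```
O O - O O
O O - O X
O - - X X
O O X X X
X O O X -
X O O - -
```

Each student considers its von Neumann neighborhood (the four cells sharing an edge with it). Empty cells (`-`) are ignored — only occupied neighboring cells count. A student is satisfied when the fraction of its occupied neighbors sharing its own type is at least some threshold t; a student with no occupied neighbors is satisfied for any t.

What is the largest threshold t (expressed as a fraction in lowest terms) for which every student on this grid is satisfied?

1/3

Row 1: (1,1)O 2/2 · (1,2)O 2/2 · (1,4)O 2/2 · (1,5)O 1/2
Row 2: (2,1)O 3/3 · (2,2)O 2/2 · (2,4)O 1/3 · (2,5)X 1/3
Row 3: (3,1)O 2/2 · (3,4)X 2/3 · (3,5)X 3/3
Row 4: (4,1)O 2/3 · (4,2)O 2/3 · (4,3)X 1/3 · (4,4)X 4/4 · (4,5)X 2/2
Row 5: (5,1)X 1/3 · (5,2)O 3/4 · (5,3)O 2/4 · (5,4)X 1/2
Row 6: (6,1)X 1/2 · (6,2)O 2/3 · (6,3)O 2/2
The smallest same-type fraction is 1/3 at (2,4), which reduces to 1/3. Any threshold above that leaves this student unsatisfied.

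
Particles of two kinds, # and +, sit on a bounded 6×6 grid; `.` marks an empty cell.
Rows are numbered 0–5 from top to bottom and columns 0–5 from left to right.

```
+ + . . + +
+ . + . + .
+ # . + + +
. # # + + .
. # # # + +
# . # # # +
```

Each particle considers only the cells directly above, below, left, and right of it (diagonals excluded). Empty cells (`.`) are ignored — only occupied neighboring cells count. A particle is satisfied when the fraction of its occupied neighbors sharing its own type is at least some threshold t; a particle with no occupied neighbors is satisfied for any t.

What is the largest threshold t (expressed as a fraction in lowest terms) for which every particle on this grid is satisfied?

Row 0: (0,0)+ 2/2 · (0,1)+ 1/1 · (0,4)+ 2/2 · (0,5)+ 1/1
Row 1: (1,0)+ 2/2 · (1,2)+ — no occupied neighbors · (1,4)+ 2/2
Row 2: (2,0)+ 1/2 · (2,1)# 1/2 · (2,3)+ 2/2 · (2,4)+ 4/4 · (2,5)+ 1/1
Row 3: (3,1)# 3/3 · (3,2)# 2/3 · (3,3)+ 2/4 · (3,4)+ 3/3
Row 4: (4,1)# 2/2 · (4,2)# 4/4 · (4,3)# 2/4 · (4,4)+ 2/4 · (4,5)+ 2/2
Row 5: (5,0)# — no occupied neighbors · (5,2)# 2/2 · (5,3)# 3/3 · (5,4)# 1/3 · (5,5)+ 1/2
The smallest same-type fraction is 1/3 at (5,4), which reduces to 1/3. Any threshold above that leaves this particle unsatisfied.

1/3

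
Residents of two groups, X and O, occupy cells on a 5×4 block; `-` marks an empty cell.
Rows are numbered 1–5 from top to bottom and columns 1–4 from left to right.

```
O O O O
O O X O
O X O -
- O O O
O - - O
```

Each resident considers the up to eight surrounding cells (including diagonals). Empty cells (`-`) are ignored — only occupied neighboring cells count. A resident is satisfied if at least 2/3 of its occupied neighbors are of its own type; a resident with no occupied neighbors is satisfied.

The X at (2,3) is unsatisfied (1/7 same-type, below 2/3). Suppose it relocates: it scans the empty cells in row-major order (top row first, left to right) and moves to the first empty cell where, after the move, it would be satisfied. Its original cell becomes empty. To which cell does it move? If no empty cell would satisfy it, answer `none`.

none

Vacating (2,3). Empty cells in order:
  (3,4): 0/4 same-type → still unsatisfied.
  (4,1): 1/4 same-type → still unsatisfied.
  (5,2): 0/3 same-type → still unsatisfied.
  (5,3): 0/4 same-type → still unsatisfied.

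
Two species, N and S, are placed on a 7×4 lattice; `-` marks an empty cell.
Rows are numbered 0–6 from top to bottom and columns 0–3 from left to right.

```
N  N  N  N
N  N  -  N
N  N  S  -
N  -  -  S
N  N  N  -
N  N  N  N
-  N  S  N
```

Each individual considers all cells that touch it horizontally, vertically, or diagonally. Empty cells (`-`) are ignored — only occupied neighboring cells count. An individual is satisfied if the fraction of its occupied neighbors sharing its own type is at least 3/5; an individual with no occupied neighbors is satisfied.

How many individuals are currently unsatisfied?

3

Row 0: (0,0)N 3/3 satisfied · (0,1)N 4/4 satisfied · (0,2)N 4/4 satisfied · (0,3)N 2/2 satisfied
Row 1: (1,0)N 5/5 satisfied · (1,1)N 6/7 satisfied · (1,3)N 2/3 satisfied
Row 2: (2,0)N 4/4 satisfied · (2,1)N 4/5 satisfied · (2,2)S 1/4 not
Row 3: (3,0)N 4/4 satisfied · (3,3)S 1/2 not
Row 4: (4,0)N 4/4 satisfied · (4,1)N 6/6 satisfied · (4,2)N 4/5 satisfied
Row 5: (5,0)N 4/4 satisfied · (5,1)N 6/7 satisfied · (5,2)N 6/7 satisfied · (5,3)N 3/4 satisfied
Row 6: (6,1)N 3/4 satisfied · (6,2)S 0/5 not · (6,3)N 2/3 satisfied
Unsatisfied: (2,2), (3,3), (6,2) — 3 in total.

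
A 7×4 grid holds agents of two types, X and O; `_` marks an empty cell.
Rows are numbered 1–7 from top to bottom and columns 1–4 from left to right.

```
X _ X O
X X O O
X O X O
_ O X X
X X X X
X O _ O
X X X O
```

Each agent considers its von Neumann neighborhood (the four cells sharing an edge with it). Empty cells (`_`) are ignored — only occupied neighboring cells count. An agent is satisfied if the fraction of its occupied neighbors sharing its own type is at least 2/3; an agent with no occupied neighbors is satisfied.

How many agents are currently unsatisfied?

Row 1: (1,1)X 1/1 satisfied · (1,3)X 0/2 not · (1,4)O 1/2 not
Row 2: (2,1)X 3/3 satisfied · (2,2)X 1/3 not · (2,3)O 1/4 not · (2,4)O 3/3 satisfied
Row 3: (3,1)X 1/2 not · (3,2)O 1/4 not · (3,3)X 1/4 not · (3,4)O 1/3 not
Row 4: (4,2)O 1/3 not · (4,3)X 3/4 satisfied · (4,4)X 2/3 satisfied
Row 5: (5,1)X 2/2 satisfied · (5,2)X 2/4 not · (5,3)X 3/3 satisfied · (5,4)X 2/3 satisfied
Row 6: (6,1)X 2/3 satisfied · (6,2)O 0/3 not · (6,4)O 1/2 not
Row 7: (7,1)X 2/2 satisfied · (7,2)X 2/3 satisfied · (7,3)X 1/2 not · (7,4)O 1/2 not
Unsatisfied: (1,3), (1,4), (2,2), (2,3), (3,1), (3,2), (3,3), (3,4), (4,2), (5,2), (6,2), (6,4), (7,3), (7,4) — 14 in total.

14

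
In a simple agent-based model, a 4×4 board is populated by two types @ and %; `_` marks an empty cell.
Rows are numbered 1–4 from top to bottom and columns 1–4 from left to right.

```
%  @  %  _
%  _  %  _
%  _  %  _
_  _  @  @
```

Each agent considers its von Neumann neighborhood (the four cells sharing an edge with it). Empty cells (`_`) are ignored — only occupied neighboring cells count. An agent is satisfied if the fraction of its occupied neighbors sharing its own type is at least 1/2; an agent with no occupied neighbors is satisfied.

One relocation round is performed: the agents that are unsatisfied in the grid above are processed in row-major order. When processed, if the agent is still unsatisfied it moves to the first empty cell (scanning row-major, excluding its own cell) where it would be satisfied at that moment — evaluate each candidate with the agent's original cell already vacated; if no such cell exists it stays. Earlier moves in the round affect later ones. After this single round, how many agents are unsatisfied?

Initially unsatisfied (in order): (1,2).
  (1,2) → (3,4).
Resulting grid:
% _ % _
% _ % _
% _ % @
_ _ @ @
Unsatisfied now: (3,3).

1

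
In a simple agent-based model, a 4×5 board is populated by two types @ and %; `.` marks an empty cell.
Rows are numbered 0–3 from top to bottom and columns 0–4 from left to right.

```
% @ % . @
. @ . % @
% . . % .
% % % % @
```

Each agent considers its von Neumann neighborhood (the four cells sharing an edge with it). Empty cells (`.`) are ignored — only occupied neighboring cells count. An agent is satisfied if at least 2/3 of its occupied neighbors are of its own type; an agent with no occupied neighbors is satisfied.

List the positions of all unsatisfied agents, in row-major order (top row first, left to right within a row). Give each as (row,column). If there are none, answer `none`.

(0,0)% 0/1 not
(0,1)@ 1/3 not
(0,2)% 0/1 not
(0,4)@ 1/1 satisfied
(1,1)@ 1/1 satisfied
(1,3)% 1/2 not
(1,4)@ 1/2 not
(2,0)% 1/1 satisfied
(2,3)% 2/2 satisfied
(3,0)% 2/2 satisfied
(3,1)% 2/2 satisfied
(3,2)% 2/2 satisfied
(3,3)% 2/3 satisfied
(3,4)@ 0/1 not

(0,0), (0,1), (0,2), (1,3), (1,4), (3,4)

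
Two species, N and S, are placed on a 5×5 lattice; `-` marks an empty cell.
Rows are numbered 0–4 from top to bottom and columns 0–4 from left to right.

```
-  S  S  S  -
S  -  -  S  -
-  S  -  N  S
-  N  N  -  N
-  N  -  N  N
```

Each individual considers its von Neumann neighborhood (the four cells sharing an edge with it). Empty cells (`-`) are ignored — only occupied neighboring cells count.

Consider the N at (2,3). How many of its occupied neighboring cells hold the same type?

0

Occupied neighbors of (2,3): (1,3)=S, (2,4)=S.
Same type (N): 0 of 2.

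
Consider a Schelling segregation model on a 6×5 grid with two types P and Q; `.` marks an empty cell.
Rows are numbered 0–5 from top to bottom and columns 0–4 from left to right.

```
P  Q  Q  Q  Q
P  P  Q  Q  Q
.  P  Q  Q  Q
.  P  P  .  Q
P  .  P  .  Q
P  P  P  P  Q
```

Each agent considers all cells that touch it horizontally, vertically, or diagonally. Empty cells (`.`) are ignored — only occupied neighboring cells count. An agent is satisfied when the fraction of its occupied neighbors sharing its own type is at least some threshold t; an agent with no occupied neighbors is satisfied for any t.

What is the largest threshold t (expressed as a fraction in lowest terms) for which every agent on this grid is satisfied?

Row 0: (0,0)P 2/3 · (0,1)Q 2/5 · (0,2)Q 4/5 · (0,3)Q 5/5 · (0,4)Q 3/3
Row 1: (1,0)P 3/4 · (1,1)P 3/7 · (1,2)Q 6/8 · (1,3)Q 8/8 · (1,4)Q 5/5
Row 2: (2,1)P 4/6 · (2,2)Q 3/7 · (2,3)Q 6/7 · (2,4)Q 4/4
Row 3: (3,1)P 4/5 · (3,2)P 3/5 · (3,4)Q 3/3
Row 4: (4,0)P 3/3 · (4,2)P 5/5 · (4,4)Q 2/3
Row 5: (5,0)P 2/2 · (5,1)P 4/4 · (5,2)P 3/3 · (5,3)P 2/4 · (5,4)Q 1/2
The smallest same-type fraction is 2/5 at (0,1), which reduces to 2/5. Any threshold above that leaves this agent unsatisfied.

2/5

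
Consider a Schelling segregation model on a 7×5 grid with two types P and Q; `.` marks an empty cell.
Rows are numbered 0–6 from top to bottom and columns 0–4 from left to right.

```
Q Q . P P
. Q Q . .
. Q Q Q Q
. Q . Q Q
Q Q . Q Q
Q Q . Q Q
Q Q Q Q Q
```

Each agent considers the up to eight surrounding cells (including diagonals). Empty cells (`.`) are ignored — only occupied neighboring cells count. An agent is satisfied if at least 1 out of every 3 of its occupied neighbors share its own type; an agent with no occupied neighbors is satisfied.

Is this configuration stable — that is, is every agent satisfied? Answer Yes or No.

Yes

(0,0)Q 2/2 ✓
(0,1)Q 3/3 ✓
(0,3)P 1/2 ✓
(0,4)P 1/1 ✓
(1,1)Q 5/5 ✓
(1,2)Q 5/6 ✓
(2,1)Q 4/4 ✓
(2,2)Q 6/6 ✓
(2,3)Q 5/5 ✓
(2,4)Q 3/3 ✓
(3,1)Q 4/4 ✓
(3,3)Q 6/6 ✓
(3,4)Q 5/5 ✓
(4,0)Q 4/4 ✓
(4,1)Q 4/4 ✓
(4,3)Q 5/5 ✓
(4,4)Q 5/5 ✓
(5,0)Q 5/5 ✓
(5,1)Q 6/6 ✓
(5,3)Q 6/6 ✓
(5,4)Q 5/5 ✓
(6,0)Q 3/3 ✓
(6,1)Q 4/4 ✓
(6,2)Q 4/4 ✓
(6,3)Q 4/4 ✓
(6,4)Q 3/3 ✓
All meet the threshold, so the configuration is stable.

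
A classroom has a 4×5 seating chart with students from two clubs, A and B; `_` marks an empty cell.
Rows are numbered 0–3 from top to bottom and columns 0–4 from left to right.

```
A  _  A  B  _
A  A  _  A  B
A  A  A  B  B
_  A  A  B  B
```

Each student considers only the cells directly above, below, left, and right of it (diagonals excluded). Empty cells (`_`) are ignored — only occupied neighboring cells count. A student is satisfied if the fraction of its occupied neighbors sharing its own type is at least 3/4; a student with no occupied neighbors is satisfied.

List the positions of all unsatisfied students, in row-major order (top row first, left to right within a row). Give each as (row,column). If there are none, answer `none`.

(0,0)A 1/1 satisfied
(0,2)A 0/1 not
(0,3)B 0/2 not
(1,0)A 3/3 satisfied
(1,1)A 2/2 satisfied
(1,3)A 0/3 not
(1,4)B 1/2 not
(2,0)A 2/2 satisfied
(2,1)A 4/4 satisfied
(2,2)A 2/3 not
(2,3)B 2/4 not
(2,4)B 3/3 satisfied
(3,1)A 2/2 satisfied
(3,2)A 2/3 not
(3,3)B 2/3 not
(3,4)B 2/2 satisfied

(0,2), (0,3), (1,3), (1,4), (2,2), (2,3), (3,2), (3,3)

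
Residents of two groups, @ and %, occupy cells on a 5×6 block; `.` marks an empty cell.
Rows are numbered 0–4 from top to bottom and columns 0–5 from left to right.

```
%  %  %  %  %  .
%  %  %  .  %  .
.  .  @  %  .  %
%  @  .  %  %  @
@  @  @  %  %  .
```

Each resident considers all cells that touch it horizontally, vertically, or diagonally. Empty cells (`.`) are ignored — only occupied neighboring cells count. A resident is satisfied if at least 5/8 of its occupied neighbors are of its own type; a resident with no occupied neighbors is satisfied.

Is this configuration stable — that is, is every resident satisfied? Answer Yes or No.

No

Row 0: (0,0)% 3/3 ok · (0,1)% 5/5 ok · (0,2)% 4/4 ok · (0,3)% 4/4 ok · (0,4)% 2/2 ok
Row 1: (1,0)% 3/3 ok · (1,1)% 5/6 ok · (1,2)% 5/6 ok · (1,4)% 4/4 ok
Row 2: (2,2)@ 1/5 unhappy · (2,3)% 4/5 ok · (2,5)% 2/3 ok
Row 3: (3,0)% 0/3 unhappy · (3,1)@ 4/5 ok · (3,3)% 4/6 ok · (3,4)% 5/6 ok · (3,5)@ 0/3 unhappy
Row 4: (4,0)@ 2/3 ok · (4,1)@ 3/4 ok · (4,2)@ 2/4 unhappy · (4,3)% 3/4 ok · (4,4)% 3/4 ok
For instance (2,2) has only 1/5 same-type neighbors, below 5/8.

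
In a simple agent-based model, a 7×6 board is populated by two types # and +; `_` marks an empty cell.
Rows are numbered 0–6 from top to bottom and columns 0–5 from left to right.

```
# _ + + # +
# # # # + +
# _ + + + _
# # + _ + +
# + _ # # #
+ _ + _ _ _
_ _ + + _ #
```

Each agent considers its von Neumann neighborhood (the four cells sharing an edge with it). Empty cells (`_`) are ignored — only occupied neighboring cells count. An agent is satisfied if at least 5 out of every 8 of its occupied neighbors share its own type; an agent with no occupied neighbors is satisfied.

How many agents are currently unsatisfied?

Row 0: (0,0)# 1/1 satisfied · (0,2)+ 1/2 not · (0,3)+ 1/3 not · (0,4)# 0/3 not · (0,5)+ 1/2 not
Row 1: (1,0)# 3/3 satisfied · (1,1)# 2/2 satisfied · (1,2)# 2/4 not · (1,3)# 1/4 not · (1,4)+ 2/4 not · (1,5)+ 2/2 satisfied
Row 2: (2,0)# 2/2 satisfied · (2,2)+ 2/3 satisfied · (2,3)+ 2/3 satisfied · (2,4)+ 3/3 satisfied
Row 3: (3,0)# 3/3 satisfied · (3,1)# 1/3 not · (3,2)+ 1/2 not · (3,4)+ 2/3 satisfied · (3,5)+ 1/2 not
Row 4: (4,0)# 1/3 not · (4,1)+ 0/2 not · (4,3)# 1/1 satisfied · (4,4)# 2/3 satisfied · (4,5)# 1/2 not
Row 5: (5,0)+ 0/1 not · (5,2)+ 1/1 satisfied
Row 6: (6,2)+ 2/2 satisfied · (6,3)+ 1/1 satisfied · (6,5)# 0/0 satisfied
Unsatisfied: (0,2), (0,3), (0,4), (0,5), (1,2), (1,3), (1,4), (3,1), (3,2), (3,5), (4,0), (4,1), (4,5), (5,0) — 14 in total.

14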